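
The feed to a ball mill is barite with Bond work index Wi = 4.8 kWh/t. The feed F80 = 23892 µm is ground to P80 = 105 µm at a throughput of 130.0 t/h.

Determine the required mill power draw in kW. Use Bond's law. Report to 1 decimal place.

P = 568.6 kW

Bond: W = 10·Wi·(1/√P80 − 1/√F80)
W = 10·4.8·(1/√105 − 1/√23892) = 10·4.8·(0.091120) = 4.3738 kWh/t
P_mill = W·ṁ = 4.3738·130.0 = 568.6 kW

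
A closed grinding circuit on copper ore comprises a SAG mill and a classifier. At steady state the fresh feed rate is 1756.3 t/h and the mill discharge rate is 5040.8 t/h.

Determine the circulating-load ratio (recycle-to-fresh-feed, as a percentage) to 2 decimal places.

CL = 187.01 %

Steady state: M = F + R.
R = M − F = 5040.8 − 1756.3 = 3284.5 t/h
CL = 100·R/F = 100·3284.5/1756.3 = 187.01 %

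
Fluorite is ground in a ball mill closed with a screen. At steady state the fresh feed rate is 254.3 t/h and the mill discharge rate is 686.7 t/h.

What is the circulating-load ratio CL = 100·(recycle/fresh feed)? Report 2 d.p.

Mill node: discharge = fresh + recycle.
R = M − F = 686.7 − 254.3 = 432.4 t/h
CL = 100·R/F = 100·432.4/254.3 = 170.04 %

CL = 170.04 %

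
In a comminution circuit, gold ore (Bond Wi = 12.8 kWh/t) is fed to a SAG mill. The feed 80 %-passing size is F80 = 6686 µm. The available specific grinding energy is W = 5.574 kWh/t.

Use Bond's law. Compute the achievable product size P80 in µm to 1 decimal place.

P80 = 321.4 µm

Bond:  W = 10 Wi (1/√P − 1/√F)
1/√P80 = 1/√F80 + W/(10·Wi)
  = 5.5740/(10·12.8) + 1/√6686 = 0.043547 + 0.012230 = 0.055777
P80 = (1/0.055777)² = 17.9287² = 321.44 µm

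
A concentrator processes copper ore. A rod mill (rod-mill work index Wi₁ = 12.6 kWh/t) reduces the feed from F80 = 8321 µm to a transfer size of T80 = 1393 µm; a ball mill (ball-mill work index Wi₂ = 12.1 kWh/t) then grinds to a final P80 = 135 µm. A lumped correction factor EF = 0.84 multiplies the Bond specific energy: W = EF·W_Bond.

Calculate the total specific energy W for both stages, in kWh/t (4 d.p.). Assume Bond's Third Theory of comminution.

W = 7.7000 kWh/t

W = 10·Wi·(P80^(-½) − F80^(-½))
Stage 1 (8321→1393 µm, Wi₁=12.6): W₁ = 10·12.6·(0.026793 − 0.010963) = 1.9947 kWh/t
Stage 2 (1393→135 µm, Wi₂=12.1): W₂ = 10·12.1·(0.086066 − 0.026793) = 7.1720 kWh/t
W = W₁ + W₂ = 1.9947 + 7.1720 = 9.1667 kWh/t
With EF = 0.84: W = 9.1667·0.84 = 7.7000 kWh/t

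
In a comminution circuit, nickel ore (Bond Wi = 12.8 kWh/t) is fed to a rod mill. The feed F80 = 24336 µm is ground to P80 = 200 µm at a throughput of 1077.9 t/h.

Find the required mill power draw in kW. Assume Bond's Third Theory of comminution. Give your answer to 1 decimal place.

P = 8871.6 kW

W = 10 Wi / √P80 − 10 Wi / √F80
W = 10·12.8·(1/√200 − 1/√24336) = 10·12.8·(0.064300) = 8.2305 kWh/t
Mill draw = 8.2305 × 1077.9 = 8871.6 kW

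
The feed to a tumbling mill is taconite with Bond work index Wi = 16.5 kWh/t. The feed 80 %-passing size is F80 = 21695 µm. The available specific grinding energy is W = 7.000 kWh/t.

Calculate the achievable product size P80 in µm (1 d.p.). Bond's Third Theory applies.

P80 = 412.9 µm

W = 10·Wi·(P80^(-½) − F80^(-½))
⇒ 1/√P80 = W/(10·Wi) + 1/√F80
  = 7.0000/(10·16.5) + 1/√21695 = 0.042424 + 0.006789 = 0.049213
P80 = (1/0.049213)² = 20.3196² = 412.89 µm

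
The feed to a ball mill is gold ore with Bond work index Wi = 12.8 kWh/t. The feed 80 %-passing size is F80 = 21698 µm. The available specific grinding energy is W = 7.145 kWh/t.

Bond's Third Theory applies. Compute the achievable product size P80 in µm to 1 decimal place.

W = 10 Wi / √P80 − 10 Wi / √F80
P80^-0.5 = F80^-0.5 + W/(10 Wi)
  = 7.1450/(10·12.8) + 1/√21698 = 0.055820 + 0.006789 = 0.062609
P80 = (1/0.062609)² = 15.9721² = 255.11 µm

P80 = 255.1 µm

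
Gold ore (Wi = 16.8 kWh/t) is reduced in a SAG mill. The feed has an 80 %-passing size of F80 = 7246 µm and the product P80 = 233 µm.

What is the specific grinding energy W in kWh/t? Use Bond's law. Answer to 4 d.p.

W = 10 Wi (1/√P80 − 1/√F80)  [Bond]
1/√233 = 0.065512;  1/√7246 = 0.011748
W = 10·16.8·(0.065512 − 0.011748) = 9.0324 kWh/t

W = 9.0324 kWh/t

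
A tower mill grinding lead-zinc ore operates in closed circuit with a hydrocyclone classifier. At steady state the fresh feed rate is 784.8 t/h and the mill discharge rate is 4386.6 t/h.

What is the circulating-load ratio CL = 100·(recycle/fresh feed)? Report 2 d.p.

CL = 458.94 %

Mill node: discharge = fresh + recycle.
R = M − F = 4386.6 − 784.8 = 3601.8 t/h
CL = 100·R/F = 100·3601.8/784.8 = 458.94 %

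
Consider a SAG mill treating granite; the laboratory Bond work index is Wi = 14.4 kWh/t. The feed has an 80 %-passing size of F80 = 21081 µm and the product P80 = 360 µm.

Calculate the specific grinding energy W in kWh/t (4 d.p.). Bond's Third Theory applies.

W = 6.5977 kWh/t

W_Bond = 10·Wi·(1/√P₈₀ − 1/√F₈₀)
1/√360 = 0.052705;  1/√21081 = 0.006887
W = 10·14.4·(0.052705 − 0.006887) = 6.5977 kWh/t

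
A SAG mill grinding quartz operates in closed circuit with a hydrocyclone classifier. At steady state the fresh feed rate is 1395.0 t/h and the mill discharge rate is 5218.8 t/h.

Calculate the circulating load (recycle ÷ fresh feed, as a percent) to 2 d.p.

CL = 274.11 %

Mill node: discharge = fresh + recycle.
R = M − F = 5218.8 − 1395.0 = 3823.8 t/h
CL = 100·R/F = 100·3823.8/1395.0 = 274.11 %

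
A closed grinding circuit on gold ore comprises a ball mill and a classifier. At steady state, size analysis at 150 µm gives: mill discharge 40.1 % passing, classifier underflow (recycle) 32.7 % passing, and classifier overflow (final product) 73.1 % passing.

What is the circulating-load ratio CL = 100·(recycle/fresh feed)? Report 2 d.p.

Classifier node, passing 150 µm:
Fd + Rd = Ru + Fo ⇒ R/F = (o−d)/(d−u)
r = (73.1 − 40.1)/(40.1 − 32.7) = 33.0/7.4 = 4.4595
CL = 100·r = 445.95 %

CL = 445.95 %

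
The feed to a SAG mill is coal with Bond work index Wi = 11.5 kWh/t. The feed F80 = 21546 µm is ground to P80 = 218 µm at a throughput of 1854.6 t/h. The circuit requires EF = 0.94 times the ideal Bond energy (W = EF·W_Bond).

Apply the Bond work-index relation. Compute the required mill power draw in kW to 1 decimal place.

W = 10 Wi (1/√P80 − 1/√F80)  [Bond]
W = 10·11.5·(1/√218 − 1/√21546) = 10·11.5·(0.060916) = 7.0053 kWh/t
W_actual = 0.94 × 7.0053 = 6.5850 kWh/t
Power = W × throughput = 6.5850 kWh/t × 1854.6 t/h = 12212.6 kW

P = 12212.6 kW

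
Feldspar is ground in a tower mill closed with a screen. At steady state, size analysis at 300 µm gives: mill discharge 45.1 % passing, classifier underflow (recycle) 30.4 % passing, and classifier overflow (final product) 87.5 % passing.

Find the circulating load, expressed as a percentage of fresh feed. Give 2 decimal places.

Mass balance on the −300 µm fraction:
r = (o − d)/(d − u)
r = (87.5 − 45.1)/(45.1 − 30.4) = 42.4/14.7 = 2.8844
CL = 100·r = 288.44 %

CL = 288.44 %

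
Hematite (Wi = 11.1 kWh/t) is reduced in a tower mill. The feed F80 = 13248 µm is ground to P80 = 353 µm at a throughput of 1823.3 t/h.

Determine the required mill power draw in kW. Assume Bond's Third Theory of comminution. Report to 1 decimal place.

Bond:  W = 10 Wi (1/√P − 1/√F)
W = 10·11.1·(1/√353 − 1/√13248) = 10·11.1·(0.044537) = 4.9436 kWh/t
Power = W × throughput = 4.9436 kWh/t × 1823.3 t/h = 9013.6 kW

P = 9013.6 kW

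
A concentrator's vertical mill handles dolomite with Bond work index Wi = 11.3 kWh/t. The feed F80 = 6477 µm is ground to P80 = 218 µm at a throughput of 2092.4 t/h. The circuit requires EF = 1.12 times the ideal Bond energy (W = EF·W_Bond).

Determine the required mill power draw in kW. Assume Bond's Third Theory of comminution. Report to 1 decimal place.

P = 14645.0 kW

W_Bond = 10·Wi·(1/√P₈₀ − 1/√F₈₀)
W = 10·11.3·(1/√218 − 1/√6477) = 10·11.3·(0.055303) = 6.2492 kWh/t
With EF = 1.12: W = 6.2492·1.12 = 6.9992 kWh/t
P_mill = W·ṁ = 6.9992·2092.4 = 14645.0 kW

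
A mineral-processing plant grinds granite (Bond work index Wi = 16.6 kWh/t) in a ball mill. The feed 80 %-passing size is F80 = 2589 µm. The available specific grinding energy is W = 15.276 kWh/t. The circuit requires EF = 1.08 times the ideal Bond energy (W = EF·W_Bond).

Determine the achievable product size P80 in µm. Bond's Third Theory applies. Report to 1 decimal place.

P80 = 90.9 µm

Bond: W = 10·Wi·(1/√P80 − 1/√F80)
W_Bond = W / EF = 15.276 / 1.08 = 14.1444 kWh/t
P80^(−½) = W_Bond/(10 Wi) + F80^(−½)
  = 14.1444/(10·16.6) + 1/√2589 = 0.085207 + 0.019653 = 0.104861
P80 = (1/0.104861)² = 9.5365² = 90.94 µm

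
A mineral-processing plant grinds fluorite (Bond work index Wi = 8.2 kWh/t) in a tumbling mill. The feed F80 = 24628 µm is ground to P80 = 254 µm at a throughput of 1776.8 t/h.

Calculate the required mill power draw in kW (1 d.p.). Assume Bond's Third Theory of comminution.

W = 10·Wi·[P80^(−½) − F80^(−½)]
W = 10·8.2·(1/√254 − 1/√24628) = 10·8.2·(0.056373) = 4.6226 kWh/t
Mill draw = 4.6226 × 1776.8 = 8213.5 kW

P = 8213.5 kW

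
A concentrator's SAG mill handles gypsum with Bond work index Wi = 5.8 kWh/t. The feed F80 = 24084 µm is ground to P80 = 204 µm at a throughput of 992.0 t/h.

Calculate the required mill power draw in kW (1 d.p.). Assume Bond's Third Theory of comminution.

Bond: W = 10·Wi·(1/√P80 − 1/√F80)
W = 10·5.8·(1/√204 − 1/√24084) = 10·5.8·(0.063570) = 3.6871 kWh/t
P = W·T = 3.6871·992.0 = 3657.6 kW

P = 3657.6 kW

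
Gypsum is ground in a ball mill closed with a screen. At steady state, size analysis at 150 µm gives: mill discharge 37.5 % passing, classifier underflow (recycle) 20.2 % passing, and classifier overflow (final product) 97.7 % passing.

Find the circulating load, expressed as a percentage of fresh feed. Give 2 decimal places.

CL = 347.98 %

Mass balance on the −150 µm fraction:
d + r·d = r·u + o → r(d−u) = o−d
r = (97.7 − 37.5)/(37.5 − 20.2) = 60.2/17.3 = 3.4798
CL = 100·r = 347.98 %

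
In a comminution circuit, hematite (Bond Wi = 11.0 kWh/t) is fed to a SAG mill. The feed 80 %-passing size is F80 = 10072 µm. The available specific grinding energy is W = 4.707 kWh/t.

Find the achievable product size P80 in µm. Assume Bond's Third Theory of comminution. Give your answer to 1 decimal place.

P80 = 359.3 µm

Bond:  W = 10 Wi (1/√P − 1/√F)
1/√P80 = 1/√F80 + W/(10·Wi)
  = 4.7070/(10·11.0) + 1/√10072 = 0.042791 + 0.009964 = 0.052755
P80 = (1/0.052755)² = 18.9555² = 359.31 µm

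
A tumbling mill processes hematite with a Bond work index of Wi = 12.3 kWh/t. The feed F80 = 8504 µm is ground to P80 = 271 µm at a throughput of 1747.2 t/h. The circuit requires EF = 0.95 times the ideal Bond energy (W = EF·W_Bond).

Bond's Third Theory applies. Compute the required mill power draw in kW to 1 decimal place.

W_Bond = 10·Wi·(1/√P₈₀ − 1/√F₈₀)
W = 10·12.3·(1/√271 − 1/√8504) = 10·12.3·(0.049902) = 6.1379 kWh/t
With EF = 0.95: W = 6.1379·0.95 = 5.8310 kWh/t
P_mill = W·ṁ = 5.8310·1747.2 = 10187.9 kW

P = 10187.9 kW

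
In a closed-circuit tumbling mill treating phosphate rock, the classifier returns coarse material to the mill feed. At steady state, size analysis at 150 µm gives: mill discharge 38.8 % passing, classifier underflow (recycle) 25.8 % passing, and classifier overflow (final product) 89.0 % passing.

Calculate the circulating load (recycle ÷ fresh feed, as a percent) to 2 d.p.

Two-product formula at 150 µm:
d + r·d = r·u + o → r(d−u) = o−d
r = (89.0 − 38.8)/(38.8 − 25.8) = 50.2/13.0 = 3.8615
CL = 100·r = 386.15 %

CL = 386.15 %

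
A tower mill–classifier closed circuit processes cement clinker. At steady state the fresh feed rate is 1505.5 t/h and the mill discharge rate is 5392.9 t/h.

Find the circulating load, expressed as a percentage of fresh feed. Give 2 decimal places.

Steady state: M = F + R.
R = M − F = 5392.9 − 1505.5 = 3887.4 t/h
CL = 100·R/F = 100·3887.4/1505.5 = 258.21 %

CL = 258.21 %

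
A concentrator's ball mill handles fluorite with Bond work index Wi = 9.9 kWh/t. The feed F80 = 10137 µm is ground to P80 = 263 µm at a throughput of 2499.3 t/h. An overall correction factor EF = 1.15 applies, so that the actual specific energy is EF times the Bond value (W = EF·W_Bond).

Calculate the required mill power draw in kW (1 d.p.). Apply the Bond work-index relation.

Bond:  W = 10 Wi (1/√P − 1/√F)
W = 10·9.9·(1/√263 − 1/√10137) = 10·9.9·(0.051730) = 5.1213 kWh/t
With EF = 1.15: W = 5.1213·1.15 = 5.8895 kWh/t
P = W·T = 5.8895·2499.3 = 14719.7 kW

P = 14719.7 kW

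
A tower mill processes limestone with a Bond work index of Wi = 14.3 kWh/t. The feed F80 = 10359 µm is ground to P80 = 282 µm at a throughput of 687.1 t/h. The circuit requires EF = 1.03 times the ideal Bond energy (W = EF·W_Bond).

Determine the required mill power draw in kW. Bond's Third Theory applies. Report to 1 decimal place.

W = 10 Wi / √P80 − 10 Wi / √F80
W = 10·14.3·(1/√282 − 1/√10359) = 10·14.3·(0.049724) = 7.1105 kWh/t
With EF = 1.03: W = 7.1105·1.03 = 7.3238 kWh/t
Mill draw = 7.3238 × 687.1 = 5032.2 kW

P = 5032.2 kW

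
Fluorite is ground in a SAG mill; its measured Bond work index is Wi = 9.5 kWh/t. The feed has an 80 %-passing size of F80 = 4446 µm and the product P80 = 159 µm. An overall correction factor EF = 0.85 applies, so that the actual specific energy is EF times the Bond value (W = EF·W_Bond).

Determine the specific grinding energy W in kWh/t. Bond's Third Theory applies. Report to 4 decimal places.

W = 5.1929 kWh/t

W = 10·Wi·(P80^(-½) − F80^(-½))
1/√159 = 0.079305;  1/√4446 = 0.014997
W = 10·9.5·(0.079305 − 0.014997) = 6.1092 kWh/t
With EF = 0.85: W = 6.1092·0.85 = 5.1929 kWh/t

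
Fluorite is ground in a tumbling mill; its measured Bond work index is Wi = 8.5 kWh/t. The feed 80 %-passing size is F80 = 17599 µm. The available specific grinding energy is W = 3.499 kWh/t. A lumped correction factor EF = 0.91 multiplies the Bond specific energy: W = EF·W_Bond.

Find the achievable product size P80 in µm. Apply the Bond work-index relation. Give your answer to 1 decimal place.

P80 = 359.1 µm

W = 10 Wi / √P80 − 10 Wi / √F80
W_Bond = W / EF = 3.499 / 0.91 = 3.8451 kWh/t
P80^(−½) = W_Bond/(10 Wi) + F80^(−½)
  = 3.8451/(10·8.5) + 1/√17599 = 0.045236 + 0.007538 = 0.052774
P80 = (1/0.052774)² = 18.9487² = 359.06 µm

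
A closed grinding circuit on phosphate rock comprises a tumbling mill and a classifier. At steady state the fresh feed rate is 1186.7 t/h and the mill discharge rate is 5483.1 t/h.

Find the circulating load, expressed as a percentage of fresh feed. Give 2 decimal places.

Mill node: discharge = fresh + recycle.
R = M − F = 5483.1 − 1186.7 = 4296.4 t/h
CL = 100·R/F = 100·4296.4/1186.7 = 362.05 %

CL = 362.05 %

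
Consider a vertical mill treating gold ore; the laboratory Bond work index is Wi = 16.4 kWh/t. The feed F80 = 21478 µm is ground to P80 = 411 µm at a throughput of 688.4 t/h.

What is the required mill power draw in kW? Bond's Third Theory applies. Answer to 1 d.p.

W = 10 Wi (P80^-0.5 − F80^-0.5)
W = 10·16.4·(1/√411 − 1/√21478) = 10·16.4·(0.042503) = 6.9705 kWh/t
Mill draw = 6.9705 × 688.4 = 4798.5 kW

P = 4798.5 kW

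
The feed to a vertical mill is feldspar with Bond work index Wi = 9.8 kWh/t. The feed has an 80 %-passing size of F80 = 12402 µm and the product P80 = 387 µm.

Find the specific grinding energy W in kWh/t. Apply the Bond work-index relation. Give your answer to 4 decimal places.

W = 4.1016 kWh/t

W = 10·Wi·(P80^(-½) − F80^(-½))
1/√387 = 0.050833;  1/√12402 = 0.008980
W = 10·9.8·(0.050833 − 0.008980) = 4.1016 kWh/t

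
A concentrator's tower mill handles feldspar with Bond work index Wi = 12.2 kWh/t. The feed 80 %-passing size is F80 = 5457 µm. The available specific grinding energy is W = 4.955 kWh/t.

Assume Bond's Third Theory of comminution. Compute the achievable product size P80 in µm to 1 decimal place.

P80 = 341.0 µm

Bond: W = 10·Wi·(1/√P80 − 1/√F80)
1/√P80 = 1/√F80 + W/(10·Wi)
  = 4.9550/(10·12.2) + 1/√5457 = 0.040615 + 0.013537 = 0.054152
P80 = (1/0.054152)² = 18.4666² = 341.02 µm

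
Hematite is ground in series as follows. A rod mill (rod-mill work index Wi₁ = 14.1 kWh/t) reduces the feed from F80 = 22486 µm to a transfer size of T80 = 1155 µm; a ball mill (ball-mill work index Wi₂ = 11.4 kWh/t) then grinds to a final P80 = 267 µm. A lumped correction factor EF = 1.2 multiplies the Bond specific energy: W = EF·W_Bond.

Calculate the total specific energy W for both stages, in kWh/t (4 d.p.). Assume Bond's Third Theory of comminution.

W_Bond = 10·Wi·(1/√P₈₀ − 1/√F₈₀)
Stage 1 (22486→1155 µm, Wi₁=14.1): W₁ = 10·14.1·(0.029424 − 0.006669) = 3.2086 kWh/t
Stage 2 (1155→267 µm, Wi₂=11.4): W₂ = 10·11.4·(0.061199 − 0.029424) = 3.6223 kWh/t
W = W₁ + W₂ = 3.2086 + 3.6223 = 6.8309 kWh/t
W_actual = 1.2 × 6.8309 = 8.1970 kWh/t

W = 8.1970 kWh/t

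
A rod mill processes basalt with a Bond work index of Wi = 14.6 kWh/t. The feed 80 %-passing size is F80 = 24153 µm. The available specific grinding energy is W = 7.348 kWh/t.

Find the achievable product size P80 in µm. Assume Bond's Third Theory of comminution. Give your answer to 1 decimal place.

W = 10 Wi / √P80 − 10 Wi / √F80
P80^-0.5 = F80^-0.5 + W/(10 Wi)
  = 7.3480/(10·14.6) + 1/√24153 = 0.050329 + 0.006434 = 0.056763
P80 = (1/0.056763)² = 17.6170² = 310.36 µm

P80 = 310.4 µm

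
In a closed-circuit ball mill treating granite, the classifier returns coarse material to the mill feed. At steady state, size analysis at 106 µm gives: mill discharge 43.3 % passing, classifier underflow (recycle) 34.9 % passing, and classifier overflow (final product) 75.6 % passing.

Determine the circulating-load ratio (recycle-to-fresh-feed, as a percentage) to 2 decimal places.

CL = 384.52 %

Let r = R/F. Size balance at 106 µm:
Fd + Rd = Ru + Fo ⇒ R/F = (o−d)/(d−u)
r = (75.6 − 43.3)/(43.3 − 34.9) = 32.3/8.4 = 3.8452
CL = 100·r = 384.52 %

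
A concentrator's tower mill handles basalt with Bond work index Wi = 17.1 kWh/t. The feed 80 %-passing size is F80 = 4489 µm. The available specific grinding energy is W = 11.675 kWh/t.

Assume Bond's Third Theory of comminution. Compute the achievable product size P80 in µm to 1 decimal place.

W_Bond = 10·Wi·(1/√P₈₀ − 1/√F₈₀)
P80^-0.5 = F80^-0.5 + W/(10 Wi)
  = 11.6750/(10·17.1) + 1/√4489 = 0.068275 + 0.014925 = 0.083200
P80 = (1/0.083200)² = 12.0192² = 144.46 µm

P80 = 144.5 µm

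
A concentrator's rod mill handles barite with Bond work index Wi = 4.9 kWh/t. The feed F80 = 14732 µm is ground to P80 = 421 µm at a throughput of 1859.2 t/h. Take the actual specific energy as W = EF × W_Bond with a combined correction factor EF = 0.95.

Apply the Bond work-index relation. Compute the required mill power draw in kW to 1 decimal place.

Bond:  W = 10 Wi (1/√P − 1/√F)
W = 10·4.9·(1/√421 − 1/√14732) = 10·4.9·(0.040498) = 1.9844 kWh/t
Apply correction: 1.9844 × 0.95 = 1.8852 kWh/t
P = W·T = 1.8852·1859.2 = 3504.9 kW

P = 3504.9 kW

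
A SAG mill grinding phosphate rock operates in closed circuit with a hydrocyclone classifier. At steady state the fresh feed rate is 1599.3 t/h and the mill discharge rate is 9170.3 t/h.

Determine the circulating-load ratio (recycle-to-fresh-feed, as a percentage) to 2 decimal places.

Discharge = new feed + return, hence
R = M − F = 9170.3 − 1599.3 = 7571.0 t/h
CL = 100·R/F = 100·7571.0/1599.3 = 473.39 %

CL = 473.39 %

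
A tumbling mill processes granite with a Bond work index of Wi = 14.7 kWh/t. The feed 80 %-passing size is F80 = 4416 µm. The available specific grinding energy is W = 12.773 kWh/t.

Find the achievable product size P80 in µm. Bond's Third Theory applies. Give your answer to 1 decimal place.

P80 = 96.2 µm

W = 10·Wi·[P80^(−½) − F80^(−½)]
1/√P80 = 1/√F80 + W/(10·Wi)
  = 12.7730/(10·14.7) + 1/√4416 = 0.086891 + 0.015048 = 0.101939
P80 = (1/0.101939)² = 9.8098² = 96.23 µm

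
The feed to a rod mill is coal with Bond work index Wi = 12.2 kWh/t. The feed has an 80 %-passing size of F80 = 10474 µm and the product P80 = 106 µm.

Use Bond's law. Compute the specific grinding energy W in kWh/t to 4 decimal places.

W = 10.6576 kWh/t

W_Bond = 10·Wi·(1/√P₈₀ − 1/√F₈₀)
1/√106 = 0.097129;  1/√10474 = 0.009771
W = 10·12.2·(0.097129 − 0.009771) = 10.6576 kWh/t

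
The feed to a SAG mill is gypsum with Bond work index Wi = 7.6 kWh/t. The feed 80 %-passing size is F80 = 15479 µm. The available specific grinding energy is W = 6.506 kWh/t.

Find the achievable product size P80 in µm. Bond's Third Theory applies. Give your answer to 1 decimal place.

P80 = 114.0 µm

W_Bond = 10·Wi·(1/√P₈₀ − 1/√F₈₀)
⇒ 1/√P80 = W/(10·Wi) + 1/√F80
  = 6.5060/(10·7.6) + 1/√15479 = 0.085605 + 0.008038 = 0.093643
P80 = (1/0.093643)² = 10.6789² = 114.04 µm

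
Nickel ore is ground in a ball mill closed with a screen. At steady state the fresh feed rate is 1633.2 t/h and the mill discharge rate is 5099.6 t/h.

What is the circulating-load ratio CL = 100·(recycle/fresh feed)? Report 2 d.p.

CL = 212.25 %

M = F + R at steady state, so:
R = M − F = 5099.6 − 1633.2 = 3466.4 t/h
CL = 100·R/F = 100·3466.4/1633.2 = 212.25 %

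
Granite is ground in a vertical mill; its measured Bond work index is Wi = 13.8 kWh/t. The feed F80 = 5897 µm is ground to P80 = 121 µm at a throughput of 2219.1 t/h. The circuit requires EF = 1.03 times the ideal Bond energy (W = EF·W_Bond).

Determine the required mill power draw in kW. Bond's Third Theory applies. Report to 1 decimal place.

W = 10 Wi (1/√P80 − 1/√F80)  [Bond]
W = 10·13.8·(1/√121 − 1/√5897) = 10·13.8·(0.077887) = 10.7484 kWh/t
Apply correction: 10.7484 × 1.03 = 11.0708 kWh/t
Power = W × throughput = 11.0708 kWh/t × 2219.1 t/h = 24567.3 kW

P = 24567.3 kW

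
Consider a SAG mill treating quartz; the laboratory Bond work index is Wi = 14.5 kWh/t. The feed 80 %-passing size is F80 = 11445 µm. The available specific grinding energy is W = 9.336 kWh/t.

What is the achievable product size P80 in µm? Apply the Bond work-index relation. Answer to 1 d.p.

P80 = 183.9 µm

Bond:  W = 10 Wi (1/√P − 1/√F)
⇒ 1/√P80 = W/(10·Wi) + 1/√F80
  = 9.3360/(10·14.5) + 1/√11445 = 0.064386 + 0.009347 = 0.073734
P80 = (1/0.073734)² = 13.5623² = 183.94 µm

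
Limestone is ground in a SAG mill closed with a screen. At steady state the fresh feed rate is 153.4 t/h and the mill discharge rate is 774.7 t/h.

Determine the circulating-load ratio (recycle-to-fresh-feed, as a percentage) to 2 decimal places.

CL = 405.02 %

M = F + R at steady state, so:
R = M − F = 774.7 − 153.4 = 621.3 t/h
CL = 100·R/F = 100·621.3/153.4 = 405.02 %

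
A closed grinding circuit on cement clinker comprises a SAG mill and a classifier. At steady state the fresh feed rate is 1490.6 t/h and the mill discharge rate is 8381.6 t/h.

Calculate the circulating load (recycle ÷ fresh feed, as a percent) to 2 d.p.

M = F + R at steady state, so:
R = M − F = 8381.6 − 1490.6 = 6891.0 t/h
CL = 100·R/F = 100·6891.0/1490.6 = 462.30 %

CL = 462.30 %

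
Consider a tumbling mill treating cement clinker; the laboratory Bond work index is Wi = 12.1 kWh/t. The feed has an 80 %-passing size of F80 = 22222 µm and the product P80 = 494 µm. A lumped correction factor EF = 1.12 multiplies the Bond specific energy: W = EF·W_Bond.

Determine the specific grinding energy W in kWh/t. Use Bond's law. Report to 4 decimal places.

Bond:  W = 10 Wi (1/√P − 1/√F)
1/√494 = 0.044992;  1/√22222 = 0.006708
W = 10·12.1·(0.044992 − 0.006708) = 4.6324 kWh/t
With EF = 1.12: W = 4.6324·1.12 = 5.1882 kWh/t

W = 5.1882 kWh/t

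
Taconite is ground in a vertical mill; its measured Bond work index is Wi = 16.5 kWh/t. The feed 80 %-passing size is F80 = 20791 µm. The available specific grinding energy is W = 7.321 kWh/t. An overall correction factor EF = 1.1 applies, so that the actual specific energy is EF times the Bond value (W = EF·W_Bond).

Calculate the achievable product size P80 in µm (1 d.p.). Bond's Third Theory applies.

W = 10 Wi (1/√P80 − 1/√F80)  [Bond]
W_Bond = W / EF = 7.321 / 1.1 = 6.6555 kWh/t
P80^-0.5 = F80^-0.5 + W_Bond/(10 Wi)
  = 6.6555/(10·16.5) + 1/√20791 = 0.040336 + 0.006935 = 0.047271
P80 = (1/0.047271)² = 21.1545² = 447.51 µm

P80 = 447.5 µm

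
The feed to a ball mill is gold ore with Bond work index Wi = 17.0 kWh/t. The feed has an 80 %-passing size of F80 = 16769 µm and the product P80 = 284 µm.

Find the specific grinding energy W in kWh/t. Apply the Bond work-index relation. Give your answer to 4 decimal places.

Bond:  W = 10 Wi (1/√P − 1/√F)
1/√284 = 0.059339;  1/√16769 = 0.007722
W = 10·17.0·(0.059339 − 0.007722) = 8.7749 kWh/t

W = 8.7749 kWh/t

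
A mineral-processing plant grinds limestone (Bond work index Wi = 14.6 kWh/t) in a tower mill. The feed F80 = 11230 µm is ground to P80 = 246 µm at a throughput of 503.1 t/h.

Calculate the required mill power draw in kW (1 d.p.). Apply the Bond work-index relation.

W_Bond = 10·Wi·(1/√P₈₀ − 1/√F₈₀)
W = 10·14.6·(1/√246 − 1/√11230) = 10·14.6·(0.054321) = 7.9309 kWh/t
Power = W × throughput = 7.9309 kWh/t × 503.1 t/h = 3990.0 kW

P = 3990.0 kW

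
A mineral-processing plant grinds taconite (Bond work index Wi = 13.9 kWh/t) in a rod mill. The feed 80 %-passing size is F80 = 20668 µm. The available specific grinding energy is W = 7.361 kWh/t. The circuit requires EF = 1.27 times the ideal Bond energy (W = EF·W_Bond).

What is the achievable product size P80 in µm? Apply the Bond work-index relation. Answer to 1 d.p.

P80 = 422.4 µm

W = 10 Wi (1/√P80 − 1/√F80)  [Bond]
W_Bond = W / EF = 7.361 / 1.27 = 5.7961 kWh/t
1/√P80 = 1/√F80 + W_Bond/(10·Wi)
  = 5.7961/(10·13.9) + 1/√20668 = 0.041698 + 0.006956 = 0.048654
P80 = (1/0.048654)² = 20.5532² = 422.44 µm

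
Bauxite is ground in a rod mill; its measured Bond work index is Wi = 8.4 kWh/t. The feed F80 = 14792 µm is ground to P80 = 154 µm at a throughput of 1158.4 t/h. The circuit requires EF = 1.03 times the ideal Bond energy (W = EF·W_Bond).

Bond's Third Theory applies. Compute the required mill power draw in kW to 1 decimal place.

W_Bond = 10·Wi·(1/√P₈₀ − 1/√F₈₀)
W = 10·8.4·(1/√154 − 1/√14792) = 10·8.4·(0.072360) = 6.0783 kWh/t
W_actual = 1.03 × 6.0783 = 6.2606 kWh/t
P = W·T = 6.2606·1158.4 = 7252.3 kW

P = 7252.3 kW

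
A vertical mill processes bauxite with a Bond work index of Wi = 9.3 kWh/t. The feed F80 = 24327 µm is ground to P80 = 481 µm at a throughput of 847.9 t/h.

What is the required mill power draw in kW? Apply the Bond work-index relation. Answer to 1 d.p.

W = 10·Wi·(P80^(-½) − F80^(-½))
W = 10·9.3·(1/√481 − 1/√24327) = 10·9.3·(0.039185) = 3.6442 kWh/t
Mill draw = 3.6442 × 847.9 = 3089.9 kW

P = 3089.9 kW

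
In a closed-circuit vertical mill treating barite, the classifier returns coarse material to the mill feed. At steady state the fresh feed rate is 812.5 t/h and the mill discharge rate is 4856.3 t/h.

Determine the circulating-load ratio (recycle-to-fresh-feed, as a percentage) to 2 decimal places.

Mill node: discharge = fresh + recycle.
R = M − F = 4856.3 − 812.5 = 4043.8 t/h
CL = 100·R/F = 100·4043.8/812.5 = 497.70 %

CL = 497.70 %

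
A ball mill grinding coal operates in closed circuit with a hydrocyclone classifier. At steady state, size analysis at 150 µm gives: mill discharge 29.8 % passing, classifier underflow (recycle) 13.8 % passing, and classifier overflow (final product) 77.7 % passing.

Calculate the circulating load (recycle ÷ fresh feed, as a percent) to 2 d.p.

CL = 299.38 %

Two-product formula at 150 µm:
Fd + Rd = Ru + Fo ⇒ R/F = (o−d)/(d−u)
r = (77.7 − 29.8)/(29.8 − 13.8) = 47.9/16.0 = 2.9938
CL = 100·r = 299.38 %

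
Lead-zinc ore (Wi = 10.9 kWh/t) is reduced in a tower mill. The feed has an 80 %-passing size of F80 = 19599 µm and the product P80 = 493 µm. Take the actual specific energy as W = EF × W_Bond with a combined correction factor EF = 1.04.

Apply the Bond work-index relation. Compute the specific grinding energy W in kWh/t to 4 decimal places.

W = 4.2957 kWh/t

Bond:  W = 10 Wi (1/√P − 1/√F)
1/√493 = 0.045038;  1/√19599 = 0.007143
W = 10·10.9·(0.045038 − 0.007143) = 4.1305 kWh/t
W_actual = 1.04 × 4.1305 = 4.2957 kWh/t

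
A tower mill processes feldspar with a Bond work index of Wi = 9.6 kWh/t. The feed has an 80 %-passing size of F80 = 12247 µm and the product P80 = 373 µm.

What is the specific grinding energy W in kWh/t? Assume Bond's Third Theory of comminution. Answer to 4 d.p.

W = 4.1032 kWh/t

W = 10 Wi (P80^-0.5 − F80^-0.5)
1/√373 = 0.051778;  1/√12247 = 0.009036
W = 10·9.6·(0.051778 − 0.009036) = 4.1032 kWh/t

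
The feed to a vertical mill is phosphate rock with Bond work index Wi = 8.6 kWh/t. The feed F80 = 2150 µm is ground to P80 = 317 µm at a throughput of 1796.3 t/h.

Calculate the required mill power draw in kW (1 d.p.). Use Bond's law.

P = 5344.9 kW

W = 10 Wi (1/√P80 − 1/√F80)  [Bond]
W = 10·8.6·(1/√317 − 1/√2150) = 10·8.6·(0.034599) = 2.9755 kWh/t
Mill draw = 2.9755 × 1796.3 = 5344.9 kW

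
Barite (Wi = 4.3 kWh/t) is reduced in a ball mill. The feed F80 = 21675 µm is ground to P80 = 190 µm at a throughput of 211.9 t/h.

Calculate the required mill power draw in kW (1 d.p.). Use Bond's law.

P = 599.1 kW

W_Bond = 10·Wi·(1/√P₈₀ − 1/√F₈₀)
W = 10·4.3·(1/√190 − 1/√21675) = 10·4.3·(0.065755) = 2.8275 kWh/t
P_mill = W·ṁ = 2.8275·211.9 = 599.1 kW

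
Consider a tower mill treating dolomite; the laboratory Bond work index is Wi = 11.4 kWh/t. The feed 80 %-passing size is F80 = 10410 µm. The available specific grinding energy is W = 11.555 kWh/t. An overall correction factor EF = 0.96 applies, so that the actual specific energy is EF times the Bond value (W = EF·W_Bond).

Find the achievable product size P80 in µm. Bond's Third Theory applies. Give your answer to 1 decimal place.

Bond: W = 10·Wi·(1/√P80 − 1/√F80)
W_Bond = W / EF = 11.555 / 0.96 = 12.0365 kWh/t
1/√P80 = 1/√F80 + W_Bond/(10·Wi)
  = 12.0365/(10·11.4) + 1/√10410 = 0.105583 + 0.009801 = 0.115384
P80 = (1/0.115384)² = 8.6667² = 75.11 µm

P80 = 75.1 µm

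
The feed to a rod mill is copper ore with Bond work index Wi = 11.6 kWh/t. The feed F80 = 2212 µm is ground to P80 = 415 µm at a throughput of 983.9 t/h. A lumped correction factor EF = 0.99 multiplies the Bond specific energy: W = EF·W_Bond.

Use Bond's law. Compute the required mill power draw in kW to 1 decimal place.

P = 3144.1 kW

W = 10 Wi / √P80 − 10 Wi / √F80
W = 10·11.6·(1/√415 − 1/√2212) = 10·11.6·(0.027826) = 3.2278 kWh/t
W_actual = 0.99 × 3.2278 = 3.1955 kWh/t
P_mill = W·ṁ = 3.1955·983.9 = 3144.1 kW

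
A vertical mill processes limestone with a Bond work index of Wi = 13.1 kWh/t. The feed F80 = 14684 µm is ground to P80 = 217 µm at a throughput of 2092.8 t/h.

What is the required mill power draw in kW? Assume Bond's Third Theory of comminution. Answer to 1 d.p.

P = 16348.5 kW

W = 10·Wi·(P80^(-½) − F80^(-½))
W = 10·13.1·(1/√217 − 1/√14684) = 10·13.1·(0.059632) = 7.8118 kWh/t
Power = W × throughput = 7.8118 kWh/t × 2092.8 t/h = 16348.5 kW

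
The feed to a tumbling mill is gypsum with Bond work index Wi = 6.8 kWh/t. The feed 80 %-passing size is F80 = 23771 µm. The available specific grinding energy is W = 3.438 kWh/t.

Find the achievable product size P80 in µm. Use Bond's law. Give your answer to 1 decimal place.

P80 = 307.3 µm

Bond: W = 10·Wi·(1/√P80 − 1/√F80)
⇒ 1/√P80 = W/(10 Wi) + 1/√F80
  = 3.4380/(10·6.8) + 1/√23771 = 0.050559 + 0.006486 = 0.057045
P80 = (1/0.057045)² = 17.5301² = 307.30 µm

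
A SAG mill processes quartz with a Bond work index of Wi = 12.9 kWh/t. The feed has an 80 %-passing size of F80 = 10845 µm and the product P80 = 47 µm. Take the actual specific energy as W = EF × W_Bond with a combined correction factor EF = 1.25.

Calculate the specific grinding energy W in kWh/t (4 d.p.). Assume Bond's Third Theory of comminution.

W = 21.9723 kWh/t

W_Bond = 10·Wi·(1/√P₈₀ − 1/√F₈₀)
1/√47 = 0.145865;  1/√10845 = 0.009603
W = 10·12.9·(0.145865 − 0.009603) = 17.5779 kWh/t
Apply correction: 17.5779 × 1.25 = 21.9723 kWh/t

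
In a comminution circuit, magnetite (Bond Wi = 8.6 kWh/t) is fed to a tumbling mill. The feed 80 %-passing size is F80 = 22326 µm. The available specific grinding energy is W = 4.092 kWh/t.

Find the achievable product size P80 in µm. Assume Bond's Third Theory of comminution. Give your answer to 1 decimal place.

P80 = 339.5 µm

W = 10 Wi (1/√P80 − 1/√F80)  [Bond]
1/√P80 = 1/√F80 + W/(10·Wi)
  = 4.0920/(10·8.6) + 1/√22326 = 0.047581 + 0.006693 = 0.054274
P80 = (1/0.054274)² = 18.4250² = 339.48 µm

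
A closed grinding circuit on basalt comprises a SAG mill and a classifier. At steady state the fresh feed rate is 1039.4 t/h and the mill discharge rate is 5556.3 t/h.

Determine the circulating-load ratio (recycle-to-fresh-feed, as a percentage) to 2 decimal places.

CL = 434.57 %

Discharge = new feed + return, hence
R = M − F = 5556.3 − 1039.4 = 4516.9 t/h
CL = 100·R/F = 100·4516.9/1039.4 = 434.57 %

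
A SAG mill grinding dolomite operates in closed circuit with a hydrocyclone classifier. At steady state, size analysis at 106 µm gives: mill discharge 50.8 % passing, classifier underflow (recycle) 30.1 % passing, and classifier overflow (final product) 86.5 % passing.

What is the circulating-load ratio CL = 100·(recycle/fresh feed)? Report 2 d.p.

Let r = R/F. Size balance at 106 µm:
d + r·d = r·u + o → r(d−u) = o−d
r = (86.5 − 50.8)/(50.8 − 30.1) = 35.7/20.7 = 1.7246
CL = 100·r = 172.46 %

CL = 172.46 %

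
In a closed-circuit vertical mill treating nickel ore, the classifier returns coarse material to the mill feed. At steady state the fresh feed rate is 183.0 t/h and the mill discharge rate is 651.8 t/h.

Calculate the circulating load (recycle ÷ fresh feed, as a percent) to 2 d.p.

CL = 256.17 %

M = F + R at steady state, so:
R = M − F = 651.8 − 183.0 = 468.8 t/h
CL = 100·R/F = 100·468.8/183.0 = 256.17 %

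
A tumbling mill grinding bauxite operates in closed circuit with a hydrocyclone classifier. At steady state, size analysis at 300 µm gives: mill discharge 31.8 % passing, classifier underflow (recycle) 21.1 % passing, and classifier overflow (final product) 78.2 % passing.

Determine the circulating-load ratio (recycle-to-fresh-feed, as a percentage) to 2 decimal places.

CL = 433.64 %

Balance %-passing 300 µm (r = R/F):
d + r·d = r·u + o → r(d−u) = o−d
r = (78.2 − 31.8)/(31.8 − 21.1) = 46.4/10.7 = 4.3364
CL = 100·r = 433.64 %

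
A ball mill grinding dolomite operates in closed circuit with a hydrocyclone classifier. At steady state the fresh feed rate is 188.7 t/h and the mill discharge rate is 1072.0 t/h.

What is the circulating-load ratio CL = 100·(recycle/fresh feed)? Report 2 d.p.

Steady state: M = F + R.
R = M − F = 1072.0 − 188.7 = 883.3 t/h
CL = 100·R/F = 100·883.3/188.7 = 468.10 %

CL = 468.10 %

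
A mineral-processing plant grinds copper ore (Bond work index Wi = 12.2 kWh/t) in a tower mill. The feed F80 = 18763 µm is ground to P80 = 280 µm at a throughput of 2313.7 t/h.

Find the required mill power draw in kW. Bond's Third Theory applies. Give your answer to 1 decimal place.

P = 14808.2 kW

W_Bond = 10·Wi·(1/√P₈₀ − 1/√F₈₀)
W = 10·12.2·(1/√280 − 1/√18763) = 10·12.2·(0.052461) = 6.4002 kWh/t
P = W·T = 6.4002·2313.7 = 14808.2 kW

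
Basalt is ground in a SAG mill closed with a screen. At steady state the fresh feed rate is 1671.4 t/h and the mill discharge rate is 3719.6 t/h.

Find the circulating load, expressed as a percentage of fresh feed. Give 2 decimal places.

Discharge = new feed + return, hence
R = M − F = 3719.6 − 1671.4 = 2048.2 t/h
CL = 100·R/F = 100·2048.2/1671.4 = 122.54 %

CL = 122.54 %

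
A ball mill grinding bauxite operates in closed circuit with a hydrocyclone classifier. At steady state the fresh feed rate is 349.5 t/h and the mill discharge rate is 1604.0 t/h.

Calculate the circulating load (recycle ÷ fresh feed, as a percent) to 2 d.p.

CL = 358.94 %

Mill node: discharge = fresh + recycle.
R = M − F = 1604.0 − 349.5 = 1254.5 t/h
CL = 100·R/F = 100·1254.5/349.5 = 358.94 %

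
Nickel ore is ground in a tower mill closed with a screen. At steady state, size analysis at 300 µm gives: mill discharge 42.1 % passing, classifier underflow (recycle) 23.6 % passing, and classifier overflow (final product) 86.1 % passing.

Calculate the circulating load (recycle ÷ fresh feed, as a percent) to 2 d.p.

Balance %-passing 300 µm (r = R/F):
(1+r)·d = r·u + o ⇒ r = (o−d)/(d−u)
r = (86.1 − 42.1)/(42.1 − 23.6) = 44.0/18.5 = 2.3784
CL = 100·r = 237.84 %

CL = 237.84 %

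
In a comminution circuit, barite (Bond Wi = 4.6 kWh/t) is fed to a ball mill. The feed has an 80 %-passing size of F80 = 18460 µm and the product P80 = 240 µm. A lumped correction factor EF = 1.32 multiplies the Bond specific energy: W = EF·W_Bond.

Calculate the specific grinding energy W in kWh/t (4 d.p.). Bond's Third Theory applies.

W = 3.4726 kWh/t

W_Bond = 10·Wi·(1/√P₈₀ − 1/√F₈₀)
1/√240 = 0.064550;  1/√18460 = 0.007360
W = 10·4.6·(0.064550 − 0.007360) = 2.6307 kWh/t
With EF = 1.32: W = 2.6307·1.32 = 3.4726 kWh/t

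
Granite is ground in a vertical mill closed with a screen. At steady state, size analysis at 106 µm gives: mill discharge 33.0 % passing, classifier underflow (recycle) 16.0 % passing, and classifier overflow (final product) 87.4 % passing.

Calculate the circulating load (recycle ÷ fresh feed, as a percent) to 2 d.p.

CL = 320.00 %

Classifier node, passing 106 µm:
Fd + Rd = Ru + Fo ⇒ R/F = (o−d)/(d−u)
r = (87.4 − 33.0)/(33.0 − 16.0) = 54.4/17.0 = 3.2000
CL = 100·r = 320.00 %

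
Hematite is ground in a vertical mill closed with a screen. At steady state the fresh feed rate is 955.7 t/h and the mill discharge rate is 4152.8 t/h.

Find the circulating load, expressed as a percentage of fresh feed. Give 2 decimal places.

CL = 334.53 %

M = F + R at steady state, so:
R = M − F = 4152.8 − 955.7 = 3197.1 t/h
CL = 100·R/F = 100·3197.1/955.7 = 334.53 %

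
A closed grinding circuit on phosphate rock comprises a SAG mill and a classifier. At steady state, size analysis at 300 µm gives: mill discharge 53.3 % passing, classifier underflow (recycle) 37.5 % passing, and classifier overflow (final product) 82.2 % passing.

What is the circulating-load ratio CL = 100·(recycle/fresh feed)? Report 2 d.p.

Balance %-passing 300 µm (r = R/F):
Fd + Rd = Ru + Fo ⇒ R/F = (o−d)/(d−u)
r = (82.2 − 53.3)/(53.3 − 37.5) = 28.9/15.8 = 1.8291
CL = 100·r = 182.91 %

CL = 182.91 %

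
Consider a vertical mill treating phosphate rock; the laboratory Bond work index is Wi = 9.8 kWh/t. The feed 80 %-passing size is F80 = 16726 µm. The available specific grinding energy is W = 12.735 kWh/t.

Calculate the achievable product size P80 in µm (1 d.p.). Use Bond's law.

P80 = 52.8 µm

Bond:  W = 10 Wi (1/√P − 1/√F)
P80^(−½) = W/(10 Wi) + F80^(−½)
  = 12.7350/(10·9.8) + 1/√16726 = 0.129949 + 0.007732 = 0.137681
P80 = (1/0.137681)² = 7.2632² = 52.75 µm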